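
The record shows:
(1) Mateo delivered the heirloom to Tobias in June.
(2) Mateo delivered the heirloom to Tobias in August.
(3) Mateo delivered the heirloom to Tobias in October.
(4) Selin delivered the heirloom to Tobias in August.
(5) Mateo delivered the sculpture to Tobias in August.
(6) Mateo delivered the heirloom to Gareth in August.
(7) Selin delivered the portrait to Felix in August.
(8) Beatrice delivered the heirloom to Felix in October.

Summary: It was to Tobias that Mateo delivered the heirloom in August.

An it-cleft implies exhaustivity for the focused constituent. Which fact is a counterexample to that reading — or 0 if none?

Focus of the cleft: "Tobias" (the recipient). Presupposed background: Mateo as agent and the heirloom as thing and in August as setting.
Exhaustivity: Tobias is the only recipient satisfying that background.
Fact (6) shares the background but with recipient = Gareth; exhaustivity is violated.

6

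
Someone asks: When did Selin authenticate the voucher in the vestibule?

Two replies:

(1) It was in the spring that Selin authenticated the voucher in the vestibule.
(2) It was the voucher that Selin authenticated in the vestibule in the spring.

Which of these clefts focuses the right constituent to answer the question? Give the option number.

The question word "when" targets the time.
Option (1) clefts "in the spring" — that matches what the question asks about.
Option (2) clefts "the voucher" — the direct object, not what was asked.
So the congruent reply is (1).

1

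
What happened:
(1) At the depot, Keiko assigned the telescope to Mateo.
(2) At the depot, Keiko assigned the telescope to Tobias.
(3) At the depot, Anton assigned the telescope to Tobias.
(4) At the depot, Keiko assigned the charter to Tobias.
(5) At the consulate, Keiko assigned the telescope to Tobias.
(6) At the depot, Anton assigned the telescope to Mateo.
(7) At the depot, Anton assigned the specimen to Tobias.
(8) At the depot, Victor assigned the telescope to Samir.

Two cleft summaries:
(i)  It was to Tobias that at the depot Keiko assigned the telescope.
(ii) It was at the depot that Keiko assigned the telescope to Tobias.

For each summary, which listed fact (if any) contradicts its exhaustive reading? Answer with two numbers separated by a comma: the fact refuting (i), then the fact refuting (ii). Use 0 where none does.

1, 5

(i): focus "Tobias". Looking for same agent, thing, setting (Keiko / the telescope / at the depot) with some other recipient — fact (1) has Mateo there. Refuted.
(ii): focus "at the depot". Looking for same agent, thing, recipient (Keiko / the telescope / Tobias) with some other setting — fact (5) has at the consulate there. Refuted.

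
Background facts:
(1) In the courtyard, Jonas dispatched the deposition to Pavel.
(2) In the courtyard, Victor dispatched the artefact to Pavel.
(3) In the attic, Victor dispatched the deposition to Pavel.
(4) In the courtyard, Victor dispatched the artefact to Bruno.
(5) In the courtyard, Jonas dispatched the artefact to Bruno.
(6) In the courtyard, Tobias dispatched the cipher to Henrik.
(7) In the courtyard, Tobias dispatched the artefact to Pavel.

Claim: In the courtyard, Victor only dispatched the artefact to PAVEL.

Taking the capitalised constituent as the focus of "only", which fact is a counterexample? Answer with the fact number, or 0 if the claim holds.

The capitals mark "Pavel" as focus. So "only" rules out other recipients, with the rest (same agent, thing, setting (Victor / the artefact / in the courtyard)) as background.
Fact (4) matches on same agent, thing, setting (Victor / the artefact / in the courtyard), but has recipient = Bruno instead. That refutes the claim.

4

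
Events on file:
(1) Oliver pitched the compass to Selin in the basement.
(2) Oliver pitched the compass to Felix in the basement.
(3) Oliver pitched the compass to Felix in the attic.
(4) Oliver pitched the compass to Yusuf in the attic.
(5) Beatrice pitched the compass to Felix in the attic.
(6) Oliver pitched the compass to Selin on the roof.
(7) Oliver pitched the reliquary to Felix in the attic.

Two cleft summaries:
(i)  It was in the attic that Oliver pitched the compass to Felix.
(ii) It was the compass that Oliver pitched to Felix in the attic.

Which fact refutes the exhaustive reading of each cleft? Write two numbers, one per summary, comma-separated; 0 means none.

2, 7

Summary (i) focuses "in the attic" (the setting); background same agent, thing, recipient (Oliver / the compass / Felix). Fact (2) matches that background with setting = in the basement — refutes (i).
Summary (ii) focuses "the compass" (the thing); background same agent, recipient, setting (Oliver / Felix / in the attic). Fact (7) matches that background with thing = the reliquary — refutes (ii).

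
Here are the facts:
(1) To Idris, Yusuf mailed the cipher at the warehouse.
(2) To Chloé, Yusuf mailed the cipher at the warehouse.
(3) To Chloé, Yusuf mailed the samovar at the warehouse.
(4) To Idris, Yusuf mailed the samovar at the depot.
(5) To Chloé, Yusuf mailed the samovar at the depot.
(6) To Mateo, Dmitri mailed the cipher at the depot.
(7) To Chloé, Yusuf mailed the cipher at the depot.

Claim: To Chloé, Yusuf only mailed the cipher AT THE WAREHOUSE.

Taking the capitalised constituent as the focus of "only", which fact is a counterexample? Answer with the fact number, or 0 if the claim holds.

Focus (in capitals) is "at the warehouse" — the setting. "Only" excludes alternative settings while holding fixed Yusuf as agent and the cipher as thing and Chloé as recipient.
Fact (7) shares the background but differs in setting (at the depot) — a counterexample.

7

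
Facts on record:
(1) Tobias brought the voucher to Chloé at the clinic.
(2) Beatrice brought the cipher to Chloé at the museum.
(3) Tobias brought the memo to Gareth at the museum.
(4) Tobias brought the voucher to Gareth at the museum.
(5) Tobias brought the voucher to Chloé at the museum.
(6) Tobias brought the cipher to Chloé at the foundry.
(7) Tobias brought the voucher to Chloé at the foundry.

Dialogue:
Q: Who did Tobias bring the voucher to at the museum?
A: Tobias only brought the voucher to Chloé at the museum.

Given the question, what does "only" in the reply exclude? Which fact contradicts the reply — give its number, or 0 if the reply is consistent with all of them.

Answering "Who did ... to ...?" puts focus on the recipient — here, "Chloé".
"Only" then excludes alternative recipients while the background — same agent, thing, setting (Tobias / the voucher / at the museum) — is held fixed.
Fact (4) keeps same agent, thing, setting (Tobias / the voucher / at the museum) but has recipient = Gareth; that refutes the reply.
(Fact (1) would refute a reading with focus on the setting — but that is not what the question asks.)

4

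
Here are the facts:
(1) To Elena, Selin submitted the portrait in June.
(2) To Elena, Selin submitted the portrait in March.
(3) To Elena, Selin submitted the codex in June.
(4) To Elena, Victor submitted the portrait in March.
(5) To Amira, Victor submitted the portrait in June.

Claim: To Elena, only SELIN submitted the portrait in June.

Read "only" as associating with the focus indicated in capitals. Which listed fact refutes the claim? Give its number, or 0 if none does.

The capitals mark "Selin" as focus. So "only" rules out other agents, with the rest (same thing, recipient, setting (the portrait / Elena / in June)) as background.
Every other fact changes something in the background, not just the agent. Nothing refutes the claim.

0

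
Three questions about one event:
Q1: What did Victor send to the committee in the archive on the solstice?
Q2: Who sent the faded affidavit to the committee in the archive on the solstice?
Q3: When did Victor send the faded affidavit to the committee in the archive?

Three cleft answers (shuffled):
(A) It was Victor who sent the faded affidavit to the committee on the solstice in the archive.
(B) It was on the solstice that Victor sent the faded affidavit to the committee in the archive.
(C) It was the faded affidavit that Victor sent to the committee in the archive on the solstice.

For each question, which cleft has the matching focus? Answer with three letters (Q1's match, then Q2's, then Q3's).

CAB

Q1 asks about the direct object; cleft (C) focuses "the faded affidavit", which is the direct object — so Q1 → C.
Q2 asks about the subject (agent); cleft (A) focuses "Victor", which is the subject (agent) — so Q2 → A.
Q3 asks about the time; cleft (B) focuses "on the solstice", which is the time — so Q3 → B.
Mapping: Q1→C, Q2→A, Q3→B.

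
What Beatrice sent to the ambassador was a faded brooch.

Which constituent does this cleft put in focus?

a faded brooch

In a pseudo-cleft "What ... was X", the post-copular constituent X is the focus.
Here the focus is "a faded brooch". The backgrounded (presupposed) material includes "Beatrice" and "to the ambassador".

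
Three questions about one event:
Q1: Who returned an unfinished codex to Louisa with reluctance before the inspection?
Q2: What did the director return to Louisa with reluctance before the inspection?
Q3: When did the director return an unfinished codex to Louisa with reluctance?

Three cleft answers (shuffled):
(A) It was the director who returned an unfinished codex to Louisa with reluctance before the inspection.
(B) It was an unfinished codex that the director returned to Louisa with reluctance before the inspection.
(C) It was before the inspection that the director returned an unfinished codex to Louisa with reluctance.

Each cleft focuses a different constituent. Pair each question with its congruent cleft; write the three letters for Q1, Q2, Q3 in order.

Q1 asks about the subject (agent); cleft (A) focuses "the director", which is the subject (agent) — so Q1 → A.
Q2 asks about the direct object; cleft (B) focuses "an unfinished codex", which is the direct object — so Q2 → B.
Q3 asks about the time; cleft (C) focuses "before the inspection", which is the time — so Q3 → C.
Mapping: Q1→A, Q2→B, Q3→C.

ABC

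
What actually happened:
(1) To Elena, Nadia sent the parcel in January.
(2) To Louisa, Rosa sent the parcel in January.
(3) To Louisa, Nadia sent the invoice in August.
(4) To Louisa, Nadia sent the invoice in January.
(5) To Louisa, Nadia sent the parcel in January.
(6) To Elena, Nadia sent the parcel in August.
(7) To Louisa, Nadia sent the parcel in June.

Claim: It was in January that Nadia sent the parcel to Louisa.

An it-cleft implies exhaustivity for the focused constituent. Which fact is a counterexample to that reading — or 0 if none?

7

Focus of the cleft: "in January" (the setting). Presupposed background: same agent, thing, recipient (Nadia / the parcel / Louisa).
The exhaustive reading says no other setting fits that background.
But fact (7) also has same agent, thing, recipient (Nadia / the parcel / Louisa), with setting = in June — so the exhaustive reading fails.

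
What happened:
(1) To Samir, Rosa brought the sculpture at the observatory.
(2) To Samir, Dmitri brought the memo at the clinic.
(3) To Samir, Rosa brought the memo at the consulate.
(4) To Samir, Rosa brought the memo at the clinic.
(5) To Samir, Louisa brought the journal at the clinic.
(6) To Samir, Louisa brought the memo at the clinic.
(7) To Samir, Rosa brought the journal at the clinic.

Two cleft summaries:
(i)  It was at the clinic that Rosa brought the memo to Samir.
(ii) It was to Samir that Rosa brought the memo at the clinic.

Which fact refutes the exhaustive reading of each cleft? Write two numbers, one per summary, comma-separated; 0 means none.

Summary (i) focuses "at the clinic" (the setting); background same agent, thing, recipient (Rosa / the memo / Samir). Fact (3) matches that background with setting = at the consulate — refutes (i).
Summary (ii) focuses "Samir" (the recipient); background same agent, thing, setting (Rosa / the memo / at the clinic). No fact matches that background with a different recipient, so 0.

3, 0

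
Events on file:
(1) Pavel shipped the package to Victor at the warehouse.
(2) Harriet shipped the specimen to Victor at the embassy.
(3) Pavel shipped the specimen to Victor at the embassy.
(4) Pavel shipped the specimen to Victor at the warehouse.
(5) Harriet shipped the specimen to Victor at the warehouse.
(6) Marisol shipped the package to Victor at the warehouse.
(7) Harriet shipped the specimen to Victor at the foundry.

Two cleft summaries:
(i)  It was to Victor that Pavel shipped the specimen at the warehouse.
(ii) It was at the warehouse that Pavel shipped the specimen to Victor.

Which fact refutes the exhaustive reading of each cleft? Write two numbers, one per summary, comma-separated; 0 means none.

0, 3

Summary (i) focuses "Victor" (the recipient); background agent = Pavel, thing = the specimen, setting = at the warehouse. No fact matches that background with a different recipient, so 0.
Summary (ii) focuses "at the warehouse" (the setting); background agent = Pavel, thing = the specimen, recipient = Victor. Fact (3) matches that background with setting = at the embassy — refutes (ii).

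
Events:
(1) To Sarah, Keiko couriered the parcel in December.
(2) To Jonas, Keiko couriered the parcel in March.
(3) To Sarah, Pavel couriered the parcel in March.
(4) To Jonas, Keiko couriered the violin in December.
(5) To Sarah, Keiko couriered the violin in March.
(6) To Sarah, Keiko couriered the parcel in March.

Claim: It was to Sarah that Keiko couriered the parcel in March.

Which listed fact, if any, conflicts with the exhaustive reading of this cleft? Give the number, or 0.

2

The cleft puts "Sarah" in focus and presupposes the open proposition with agent = Keiko, thing = the parcel, setting = in March.
The exhaustive reading says no other recipient fits that background.
Fact (2) shares the background but with recipient = Jonas; exhaustivity is violated.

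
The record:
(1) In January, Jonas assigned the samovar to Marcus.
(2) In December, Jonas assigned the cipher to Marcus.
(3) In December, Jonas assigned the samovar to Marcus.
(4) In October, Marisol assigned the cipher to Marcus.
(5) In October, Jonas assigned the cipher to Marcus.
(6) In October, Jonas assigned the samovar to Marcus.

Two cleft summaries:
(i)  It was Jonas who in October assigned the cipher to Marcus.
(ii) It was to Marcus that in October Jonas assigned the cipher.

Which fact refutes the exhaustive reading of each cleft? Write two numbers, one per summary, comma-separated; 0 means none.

Summary (i) focuses "Jonas" (the agent); background same thing, recipient, setting (the cipher / Marcus / in October). Fact (4) matches that background with agent = Marisol — refutes (i).
Summary (ii) focuses "Marcus" (the recipient); background same agent, thing, setting (Jonas / the cipher / in October). No fact matches that background with a different recipient, so 0.

4, 0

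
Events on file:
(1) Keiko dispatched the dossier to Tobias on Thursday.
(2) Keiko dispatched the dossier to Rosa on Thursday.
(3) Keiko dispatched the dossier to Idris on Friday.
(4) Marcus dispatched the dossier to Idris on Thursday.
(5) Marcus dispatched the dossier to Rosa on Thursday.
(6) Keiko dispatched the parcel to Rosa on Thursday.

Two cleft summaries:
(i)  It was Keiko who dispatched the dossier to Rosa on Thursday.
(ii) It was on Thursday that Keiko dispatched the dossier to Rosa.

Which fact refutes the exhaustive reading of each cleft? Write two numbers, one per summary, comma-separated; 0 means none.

(i): focus "Keiko". Looking for same thing, recipient, setting (the dossier / Rosa / on Thursday) with some other agent — fact (5) has Marcus there. Refuted.
(ii): focus "on Thursday". No fact shares same agent, thing, recipient (Keiko / the dossier / Rosa) with a different setting. 0.

5, 0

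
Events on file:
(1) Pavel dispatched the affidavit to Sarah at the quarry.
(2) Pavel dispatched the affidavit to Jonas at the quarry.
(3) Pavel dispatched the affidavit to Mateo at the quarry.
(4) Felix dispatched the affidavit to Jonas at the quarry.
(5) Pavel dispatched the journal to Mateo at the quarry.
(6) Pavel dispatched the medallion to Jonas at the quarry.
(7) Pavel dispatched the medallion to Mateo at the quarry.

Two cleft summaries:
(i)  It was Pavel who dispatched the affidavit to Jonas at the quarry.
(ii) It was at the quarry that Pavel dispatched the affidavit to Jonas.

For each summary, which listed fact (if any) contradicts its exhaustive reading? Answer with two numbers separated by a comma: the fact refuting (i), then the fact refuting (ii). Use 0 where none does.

4, 0

Summary (i) focuses "Pavel" (the agent); background the affidavit as thing and Jonas as recipient and at the quarry as setting. Fact (4) matches that background with agent = Felix — refutes (i).
Summary (ii) focuses "at the quarry" (the setting); background Pavel as agent and the affidavit as thing and Jonas as recipient. No fact matches that background with a different setting, so 0.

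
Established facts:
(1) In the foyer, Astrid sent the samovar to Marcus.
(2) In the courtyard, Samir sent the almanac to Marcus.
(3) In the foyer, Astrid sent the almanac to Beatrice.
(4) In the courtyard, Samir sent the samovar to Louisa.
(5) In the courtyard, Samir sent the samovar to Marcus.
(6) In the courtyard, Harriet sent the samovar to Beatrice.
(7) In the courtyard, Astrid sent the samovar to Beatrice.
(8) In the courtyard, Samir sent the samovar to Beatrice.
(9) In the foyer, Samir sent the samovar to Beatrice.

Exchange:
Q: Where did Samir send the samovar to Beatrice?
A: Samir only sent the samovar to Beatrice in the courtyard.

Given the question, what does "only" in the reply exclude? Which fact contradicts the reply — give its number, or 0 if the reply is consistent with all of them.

9

Answering "Where did ...?" puts focus on the setting — here, "in the courtyard".
"Only" then excludes alternative settings while the background — Samir as agent and the samovar as thing and Beatrice as recipient — is held fixed.
Fact (9) shares the background with a different setting (in the foyer) — counterexample.
(Fact (4) would refute a reading with focus on the recipient — but that is not what the question asks.)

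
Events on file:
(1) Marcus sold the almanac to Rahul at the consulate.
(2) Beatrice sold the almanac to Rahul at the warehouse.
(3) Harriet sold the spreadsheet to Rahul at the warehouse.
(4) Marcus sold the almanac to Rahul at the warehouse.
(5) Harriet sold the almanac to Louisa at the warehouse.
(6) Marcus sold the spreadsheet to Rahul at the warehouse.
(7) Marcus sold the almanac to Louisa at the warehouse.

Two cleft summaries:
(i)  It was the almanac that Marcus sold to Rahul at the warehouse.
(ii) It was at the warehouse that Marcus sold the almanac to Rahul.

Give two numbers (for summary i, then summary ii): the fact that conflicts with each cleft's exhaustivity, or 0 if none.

6, 1

(i): focus "the almanac". Looking for agent = Marcus, recipient = Rahul, setting = at the warehouse with some other thing — fact (6) has the spreadsheet there. Refuted.
(ii): focus "at the warehouse". Looking for agent = Marcus, thing = the almanac, recipient = Rahul with some other setting — fact (1) has at the consulate there. Refuted.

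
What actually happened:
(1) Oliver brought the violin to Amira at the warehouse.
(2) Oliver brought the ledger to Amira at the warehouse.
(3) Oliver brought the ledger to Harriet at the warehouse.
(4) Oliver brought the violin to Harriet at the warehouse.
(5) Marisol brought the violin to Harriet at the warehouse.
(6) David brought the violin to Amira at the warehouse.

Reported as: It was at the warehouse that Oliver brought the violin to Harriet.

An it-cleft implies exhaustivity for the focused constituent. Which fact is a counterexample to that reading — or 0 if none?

0

The cleft puts "at the warehouse" in focus and presupposes the open proposition with same agent, thing, recipient (Oliver / the violin / Harriet).
Exhaustivity: at the warehouse is the only setting satisfying that background.
Every other fact differs from the presupposition on some backgrounded slot, so none challenges the exhaustivity.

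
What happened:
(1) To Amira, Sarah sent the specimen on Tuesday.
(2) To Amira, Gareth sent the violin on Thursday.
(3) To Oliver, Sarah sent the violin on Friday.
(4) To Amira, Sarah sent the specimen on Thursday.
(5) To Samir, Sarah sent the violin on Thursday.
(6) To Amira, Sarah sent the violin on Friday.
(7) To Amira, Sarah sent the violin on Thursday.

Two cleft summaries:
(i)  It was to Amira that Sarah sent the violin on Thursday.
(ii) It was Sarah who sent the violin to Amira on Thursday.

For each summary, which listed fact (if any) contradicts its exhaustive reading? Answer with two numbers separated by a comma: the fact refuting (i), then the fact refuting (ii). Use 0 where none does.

Summary (i) focuses "Amira" (the recipient); background agent = Sarah, thing = the violin, setting = on Thursday. Fact (5) matches that background with recipient = Samir — refutes (i).
Summary (ii) focuses "Sarah" (the agent); background thing = the violin, recipient = Amira, setting = on Thursday. Fact (2) matches that background with agent = Gareth — refutes (ii).

5, 2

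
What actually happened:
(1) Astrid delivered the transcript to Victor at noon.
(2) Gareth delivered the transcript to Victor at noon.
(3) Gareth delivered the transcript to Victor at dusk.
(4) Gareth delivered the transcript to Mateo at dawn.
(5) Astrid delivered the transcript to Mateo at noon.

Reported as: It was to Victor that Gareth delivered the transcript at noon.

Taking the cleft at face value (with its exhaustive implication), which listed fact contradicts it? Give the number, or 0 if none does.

0

The cleft puts "Victor" in focus and presupposes the open proposition with agent = Gareth, thing = the transcript, setting = at noon.
Exhaustivity: Victor is the only recipient satisfying that background.
No listed fact matches the background with a different recipient. Exhaustivity holds.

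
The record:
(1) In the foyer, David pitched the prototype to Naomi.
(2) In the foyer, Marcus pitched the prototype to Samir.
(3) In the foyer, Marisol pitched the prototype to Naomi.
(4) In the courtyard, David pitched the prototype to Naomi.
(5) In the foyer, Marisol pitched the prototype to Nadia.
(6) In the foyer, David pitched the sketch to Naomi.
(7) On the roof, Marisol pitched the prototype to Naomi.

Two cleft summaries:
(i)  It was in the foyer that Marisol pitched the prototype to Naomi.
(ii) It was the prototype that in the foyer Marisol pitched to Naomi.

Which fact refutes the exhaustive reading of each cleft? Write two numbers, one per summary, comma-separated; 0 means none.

(i): focus "in the foyer". Looking for same agent, thing, recipient (Marisol / the prototype / Naomi) with some other setting — fact (7) has on the roof there. Refuted.
(ii): focus "the prototype". No fact shares same agent, recipient, setting (Marisol / Naomi / in the foyer) with a different thing. 0.

7, 0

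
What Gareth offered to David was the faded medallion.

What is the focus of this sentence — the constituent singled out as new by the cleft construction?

In a pseudo-cleft "What ... was X", the post-copular constituent X is the focus.
Here the focus is "the faded medallion". The backgrounded (presupposed) material includes "Gareth" and "to David".

the faded medallion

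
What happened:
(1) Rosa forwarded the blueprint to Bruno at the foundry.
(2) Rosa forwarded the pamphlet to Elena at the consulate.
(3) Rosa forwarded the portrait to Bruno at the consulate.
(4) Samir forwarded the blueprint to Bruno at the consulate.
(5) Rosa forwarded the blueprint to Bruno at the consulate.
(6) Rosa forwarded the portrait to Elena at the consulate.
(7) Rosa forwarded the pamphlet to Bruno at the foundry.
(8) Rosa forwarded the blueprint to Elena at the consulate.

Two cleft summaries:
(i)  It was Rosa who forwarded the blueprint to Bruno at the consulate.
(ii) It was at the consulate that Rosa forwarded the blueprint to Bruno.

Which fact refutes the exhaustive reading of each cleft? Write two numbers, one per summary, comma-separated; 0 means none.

4, 1

(i): focus "Rosa". Looking for same thing, recipient, setting (the blueprint / Bruno / at the consulate) with some other agent — fact (4) has Samir there. Refuted.
(ii): focus "at the consulate". Looking for same agent, thing, recipient (Rosa / the blueprint / Bruno) with some other setting — fact (1) has at the foundry there. Refuted.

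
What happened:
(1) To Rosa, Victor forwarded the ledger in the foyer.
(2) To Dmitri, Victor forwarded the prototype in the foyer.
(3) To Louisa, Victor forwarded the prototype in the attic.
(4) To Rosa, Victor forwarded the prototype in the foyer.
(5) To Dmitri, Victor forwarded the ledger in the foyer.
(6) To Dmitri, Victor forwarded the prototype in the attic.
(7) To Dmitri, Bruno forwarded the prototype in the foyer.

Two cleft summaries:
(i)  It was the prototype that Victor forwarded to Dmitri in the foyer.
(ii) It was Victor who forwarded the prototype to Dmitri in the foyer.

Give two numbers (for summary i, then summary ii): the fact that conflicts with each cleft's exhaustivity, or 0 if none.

5, 7

(i): focus "the prototype". Looking for Victor as agent and Dmitri as recipient and in the foyer as setting with some other thing — fact (5) has the ledger there. Refuted.
(ii): focus "Victor". Looking for the prototype as thing and Dmitri as recipient and in the foyer as setting with some other agent — fact (7) has Bruno there. Refuted.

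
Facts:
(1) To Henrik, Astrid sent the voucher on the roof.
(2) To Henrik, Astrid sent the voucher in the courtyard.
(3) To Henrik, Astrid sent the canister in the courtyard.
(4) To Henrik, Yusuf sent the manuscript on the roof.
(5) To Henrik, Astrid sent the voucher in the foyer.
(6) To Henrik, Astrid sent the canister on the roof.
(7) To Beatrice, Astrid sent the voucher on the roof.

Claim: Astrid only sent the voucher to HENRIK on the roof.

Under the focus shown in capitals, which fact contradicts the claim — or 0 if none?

7

The capitals mark "Henrik" as focus. So "only" rules out other recipients, with the rest (same agent, thing, setting (Astrid / the voucher / on the roof)) as background.
Fact (7) matches on same agent, thing, setting (Astrid / the voucher / on the roof), but has recipient = Beatrice instead. That refutes the claim.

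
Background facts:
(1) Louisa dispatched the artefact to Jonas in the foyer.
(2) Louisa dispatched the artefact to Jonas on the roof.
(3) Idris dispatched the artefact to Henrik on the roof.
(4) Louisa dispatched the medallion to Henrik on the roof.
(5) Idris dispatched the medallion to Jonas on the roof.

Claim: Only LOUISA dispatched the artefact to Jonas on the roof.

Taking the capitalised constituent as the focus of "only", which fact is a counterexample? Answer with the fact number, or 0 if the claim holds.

0

The capitals mark "Louisa" as focus. So "only" rules out other agents, with the rest (thing = the artefact, recipient = Jonas, setting = on the roof) as background.
No fact matches thing = the artefact, recipient = Jonas, setting = on the roof with a different agent — every other fact differs on at least one backgrounded slot. So no fact refutes it.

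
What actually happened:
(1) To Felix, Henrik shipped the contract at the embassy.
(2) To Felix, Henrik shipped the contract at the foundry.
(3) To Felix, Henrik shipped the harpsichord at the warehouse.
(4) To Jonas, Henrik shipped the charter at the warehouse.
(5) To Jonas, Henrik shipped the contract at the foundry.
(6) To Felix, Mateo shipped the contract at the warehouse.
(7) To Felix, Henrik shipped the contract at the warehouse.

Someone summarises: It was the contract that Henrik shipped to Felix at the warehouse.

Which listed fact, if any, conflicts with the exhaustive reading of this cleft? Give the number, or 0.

The cleft puts "the contract" in focus and presupposes the open proposition with Henrik as agent and Felix as recipient and at the warehouse as setting.
The exhaustive reading says no other thing fits that background.
Fact (3) shares the background but with thing = the harpsichord; exhaustivity is violated.

3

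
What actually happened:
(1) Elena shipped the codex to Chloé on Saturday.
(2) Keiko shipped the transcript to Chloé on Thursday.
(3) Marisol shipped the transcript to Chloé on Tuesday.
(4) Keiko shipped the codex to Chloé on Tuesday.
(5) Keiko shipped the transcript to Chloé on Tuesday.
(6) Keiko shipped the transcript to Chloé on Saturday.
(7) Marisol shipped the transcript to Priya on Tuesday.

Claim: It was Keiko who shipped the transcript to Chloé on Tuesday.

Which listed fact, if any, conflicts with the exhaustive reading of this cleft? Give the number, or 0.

The cleft puts "Keiko" in focus and presupposes the open proposition with same thing, recipient, setting (the transcript / Chloé / on Tuesday).
Exhaustivity: Keiko is the only agent satisfying that background.
Fact (3) shares the background but with agent = Marisol; exhaustivity is violated.

3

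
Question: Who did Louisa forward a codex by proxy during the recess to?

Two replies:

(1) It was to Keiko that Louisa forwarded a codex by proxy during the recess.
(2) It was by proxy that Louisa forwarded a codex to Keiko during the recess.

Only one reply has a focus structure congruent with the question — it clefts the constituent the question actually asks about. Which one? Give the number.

The question word "who" targets the recipient.
Option (1) clefts "to Keiko" — that matches what the question asks about.
Option (2) clefts "by proxy" — the manner, not what was asked.
So the congruent reply is (1).

1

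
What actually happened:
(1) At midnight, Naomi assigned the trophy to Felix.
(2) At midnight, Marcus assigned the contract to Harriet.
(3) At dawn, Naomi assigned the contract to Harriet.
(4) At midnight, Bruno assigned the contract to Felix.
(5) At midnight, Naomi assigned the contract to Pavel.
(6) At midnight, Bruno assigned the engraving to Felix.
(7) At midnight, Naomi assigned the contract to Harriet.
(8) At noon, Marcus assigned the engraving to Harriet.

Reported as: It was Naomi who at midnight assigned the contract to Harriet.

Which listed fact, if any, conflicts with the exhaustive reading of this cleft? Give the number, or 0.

Focus of the cleft: "Naomi" (the agent). Presupposed background: same thing, recipient, setting (the contract / Harriet / at midnight).
Exhaustivity: Naomi is the only agent satisfying that background.
Fact (2) shares the background but with agent = Marcus; exhaustivity is violated.

2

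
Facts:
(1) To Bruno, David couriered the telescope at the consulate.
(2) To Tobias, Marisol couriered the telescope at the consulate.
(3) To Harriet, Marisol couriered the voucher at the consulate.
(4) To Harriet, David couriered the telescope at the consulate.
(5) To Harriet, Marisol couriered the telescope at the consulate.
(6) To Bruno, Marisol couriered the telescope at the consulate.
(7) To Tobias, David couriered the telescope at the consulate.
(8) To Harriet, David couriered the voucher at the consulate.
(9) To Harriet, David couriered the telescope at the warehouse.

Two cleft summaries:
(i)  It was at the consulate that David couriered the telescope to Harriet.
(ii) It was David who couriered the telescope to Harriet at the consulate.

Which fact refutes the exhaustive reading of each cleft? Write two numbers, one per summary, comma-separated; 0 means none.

Summary (i) focuses "at the consulate" (the setting); background David as agent and the telescope as thing and Harriet as recipient. Fact (9) matches that background with setting = at the warehouse — refutes (i).
Summary (ii) focuses "David" (the agent); background the telescope as thing and Harriet as recipient and at the consulate as setting. Fact (5) matches that background with agent = Marisol — refutes (ii).

9, 5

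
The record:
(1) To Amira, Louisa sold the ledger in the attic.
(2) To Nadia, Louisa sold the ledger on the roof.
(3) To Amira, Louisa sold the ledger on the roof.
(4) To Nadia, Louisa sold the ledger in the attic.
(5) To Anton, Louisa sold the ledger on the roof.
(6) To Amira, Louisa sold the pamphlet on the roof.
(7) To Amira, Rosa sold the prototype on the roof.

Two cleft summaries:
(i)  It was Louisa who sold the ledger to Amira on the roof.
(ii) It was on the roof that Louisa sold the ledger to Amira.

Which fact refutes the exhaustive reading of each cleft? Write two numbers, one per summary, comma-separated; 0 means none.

0, 1

(i): focus "Louisa". No fact shares thing = the ledger, recipient = Amira, setting = on the roof with a different agent. 0.
(ii): focus "on the roof". Looking for agent = Louisa, thing = the ledger, recipient = Amira with some other setting — fact (1) has in the attic there. Refuted.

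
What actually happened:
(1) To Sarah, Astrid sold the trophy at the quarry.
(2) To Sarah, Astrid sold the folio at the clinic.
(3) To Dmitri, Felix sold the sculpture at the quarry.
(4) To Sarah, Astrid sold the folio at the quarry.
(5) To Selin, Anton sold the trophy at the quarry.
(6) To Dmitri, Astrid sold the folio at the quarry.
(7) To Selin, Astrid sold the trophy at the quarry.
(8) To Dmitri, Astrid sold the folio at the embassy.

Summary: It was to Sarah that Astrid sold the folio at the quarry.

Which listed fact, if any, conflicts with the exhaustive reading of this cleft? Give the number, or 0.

6

Focus of the cleft: "Sarah" (the recipient). Presupposed background: Astrid as agent and the folio as thing and at the quarry as setting.
Exhaustivity: Sarah is the only recipient satisfying that background.
Fact (6) shares the background but with recipient = Dmitri; exhaustivity is violated.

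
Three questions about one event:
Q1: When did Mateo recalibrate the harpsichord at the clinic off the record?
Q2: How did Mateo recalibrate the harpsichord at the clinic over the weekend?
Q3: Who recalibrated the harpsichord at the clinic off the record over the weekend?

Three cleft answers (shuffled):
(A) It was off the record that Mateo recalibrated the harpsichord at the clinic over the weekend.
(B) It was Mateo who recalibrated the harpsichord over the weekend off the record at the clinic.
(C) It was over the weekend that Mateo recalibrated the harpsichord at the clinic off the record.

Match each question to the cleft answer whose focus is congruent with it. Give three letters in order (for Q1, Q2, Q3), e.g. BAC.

Q1 asks about the time; cleft (C) focuses "over the weekend", which is the time — so Q1 → C.
Q2 asks about the manner; cleft (A) focuses "off the record", which is the manner — so Q2 → A.
Q3 asks about the subject (agent); cleft (B) focuses "Mateo", which is the subject (agent) — so Q3 → B.
Mapping: Q1→C, Q2→A, Q3→B.

CAB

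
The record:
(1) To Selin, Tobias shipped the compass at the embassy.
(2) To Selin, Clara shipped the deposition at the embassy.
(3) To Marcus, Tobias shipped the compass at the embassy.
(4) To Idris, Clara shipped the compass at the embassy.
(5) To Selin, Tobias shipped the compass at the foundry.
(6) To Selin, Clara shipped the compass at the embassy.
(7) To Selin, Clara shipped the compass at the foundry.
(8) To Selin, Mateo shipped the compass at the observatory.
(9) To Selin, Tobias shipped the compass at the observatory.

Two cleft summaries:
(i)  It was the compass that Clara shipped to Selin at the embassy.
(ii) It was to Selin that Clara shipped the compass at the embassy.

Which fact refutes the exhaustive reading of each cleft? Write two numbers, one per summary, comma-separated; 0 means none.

2, 4

(i): focus "the compass". Looking for agent = Clara, recipient = Selin, setting = at the embassy with some other thing — fact (2) has the deposition there. Refuted.
(ii): focus "Selin". Looking for agent = Clara, thing = the compass, setting = at the embassy with some other recipient — fact (4) has Idris there. Refuted.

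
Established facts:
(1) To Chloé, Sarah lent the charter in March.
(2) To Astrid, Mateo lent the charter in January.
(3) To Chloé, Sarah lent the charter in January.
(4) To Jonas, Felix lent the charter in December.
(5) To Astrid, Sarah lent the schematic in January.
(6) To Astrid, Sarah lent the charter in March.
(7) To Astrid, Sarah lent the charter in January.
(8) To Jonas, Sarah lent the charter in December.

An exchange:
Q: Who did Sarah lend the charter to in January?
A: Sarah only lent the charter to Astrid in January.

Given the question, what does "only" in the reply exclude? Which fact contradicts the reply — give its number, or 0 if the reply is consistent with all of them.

Answering "Who did ... to ...?" puts focus on the recipient — here, "Astrid".
So "only" ranges over recipients; the rest (same agent, thing, setting (Sarah / the charter / in January)) is presupposed.
Fact (3) shares the background with a different recipient (Chloé) — counterexample.
(Fact (6) would refute a reading with focus on the setting — but that is not what the question asks.)

3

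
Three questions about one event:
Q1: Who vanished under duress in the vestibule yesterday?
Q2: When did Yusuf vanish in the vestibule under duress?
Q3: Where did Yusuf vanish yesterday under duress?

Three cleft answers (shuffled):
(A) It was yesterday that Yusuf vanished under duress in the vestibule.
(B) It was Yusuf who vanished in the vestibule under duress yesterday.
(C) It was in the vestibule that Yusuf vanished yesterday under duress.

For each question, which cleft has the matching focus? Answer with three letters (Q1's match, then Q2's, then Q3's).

BAC

Q1 asks about the subject (agent); cleft (B) focuses "Yusuf", which is the subject (agent) — so Q1 → B.
Q2 asks about the time; cleft (A) focuses "yesterday", which is the time — so Q2 → A.
Q3 asks about the location; cleft (C) focuses "in the vestibule", which is the location — so Q3 → C.
Mapping: Q1→B, Q2→A, Q3→C.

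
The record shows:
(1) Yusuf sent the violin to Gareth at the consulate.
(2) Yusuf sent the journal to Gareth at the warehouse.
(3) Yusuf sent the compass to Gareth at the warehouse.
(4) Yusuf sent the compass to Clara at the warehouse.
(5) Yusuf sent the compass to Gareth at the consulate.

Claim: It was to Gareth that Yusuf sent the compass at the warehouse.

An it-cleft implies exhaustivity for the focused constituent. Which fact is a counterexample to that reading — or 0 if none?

4

The cleft puts "Gareth" in focus and presupposes the open proposition with agent = Yusuf, thing = the compass, setting = at the warehouse.
The exhaustive reading says no other recipient fits that background.
But fact (4) also has agent = Yusuf, thing = the compass, setting = at the warehouse, with recipient = Clara — so the exhaustive reading fails.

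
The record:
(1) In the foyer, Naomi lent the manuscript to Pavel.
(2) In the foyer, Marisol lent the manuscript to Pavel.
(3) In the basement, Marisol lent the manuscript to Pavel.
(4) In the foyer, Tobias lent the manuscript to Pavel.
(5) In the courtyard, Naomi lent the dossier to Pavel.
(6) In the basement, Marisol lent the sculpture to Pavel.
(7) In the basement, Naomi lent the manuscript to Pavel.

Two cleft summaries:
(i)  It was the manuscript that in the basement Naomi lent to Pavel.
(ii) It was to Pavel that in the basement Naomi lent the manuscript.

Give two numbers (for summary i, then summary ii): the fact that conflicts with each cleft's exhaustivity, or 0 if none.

0, 0

(i): focus "the manuscript". No fact shares agent = Naomi, recipient = Pavel, setting = in the basement with a different thing. 0.
(ii): focus "Pavel". No fact shares agent = Naomi, thing = the manuscript, setting = in the basement with a different recipient. 0.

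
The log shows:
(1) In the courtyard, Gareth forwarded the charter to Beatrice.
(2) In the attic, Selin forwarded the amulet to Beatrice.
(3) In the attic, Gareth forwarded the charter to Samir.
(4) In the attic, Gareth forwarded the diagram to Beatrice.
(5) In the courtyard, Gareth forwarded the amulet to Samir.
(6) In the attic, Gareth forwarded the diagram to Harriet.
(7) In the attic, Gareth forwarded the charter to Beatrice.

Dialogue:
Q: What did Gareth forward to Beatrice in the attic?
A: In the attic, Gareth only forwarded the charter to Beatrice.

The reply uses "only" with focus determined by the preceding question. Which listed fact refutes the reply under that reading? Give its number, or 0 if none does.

4

Answering "What did ...?" puts focus on the thing — here, "the charter".
"Only" then excludes alternative things while the background — same agent, recipient, setting (Gareth / Beatrice / in the attic) — is held fixed.
Fact (4) shares the background with a different thing (the diagram) — counterexample.
(Fact (1) would refute a reading with focus on the setting — but that is not what the question asks.)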